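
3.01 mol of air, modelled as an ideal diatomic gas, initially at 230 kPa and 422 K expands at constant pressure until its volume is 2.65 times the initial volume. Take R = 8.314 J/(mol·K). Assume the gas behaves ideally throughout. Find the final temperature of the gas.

V₁ = nRT₁/P₁ = 3.01×8.314×422/230 = 45.9 L.
Isobaric: P stays 230 kPa; V/T = const ⇒ T₂ = 1120 K, V₂ = 122 L.

1120 K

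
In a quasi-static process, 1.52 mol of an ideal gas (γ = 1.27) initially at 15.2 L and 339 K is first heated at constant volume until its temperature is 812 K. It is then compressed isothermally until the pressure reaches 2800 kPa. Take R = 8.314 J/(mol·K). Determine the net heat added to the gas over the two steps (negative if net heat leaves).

7540 J

P₁ = nRT₁/V₁ = 1.52×8.314×339/15.2 = 282 kPa.
Step 1 — Isochoric: V stays 15.2 L; P/T = const ⇒ T₂ = 812 K, P₂ = 675 kPa.
W = 0 (no volume change).
ΔU = nCvΔT = 1.52×30.8×(812−339) = 22100 J.
Q = ΔU = 22100 J.
State after step 1: P = 675 kPa, V = 15.2 L, T = 812 K.
Step 2 — Isothermal: T stays 812 K; PV = const ⇒ V₂ = 3.66 L, P₂ = 2800 kPa.
ΔU = 0 (ideal gas, T constant).
W = nRT ln(V₂/V₁) = 1.52×8.314×812×ln(0.241) = -14600 J.
Q = ΔU + W = -14600 J.
Net over both steps: W = -14600 J, Q = 7540 J, ΔU = 22100 J.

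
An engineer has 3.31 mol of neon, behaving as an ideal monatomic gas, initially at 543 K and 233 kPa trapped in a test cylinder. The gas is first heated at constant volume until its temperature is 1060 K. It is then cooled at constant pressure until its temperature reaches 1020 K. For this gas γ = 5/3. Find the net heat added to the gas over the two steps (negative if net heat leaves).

18600 J

V₁ = nRT₁/P₁ = 3.31×8.314×543/233 = 64.1 L.
Step 1 — Isochoric: V stays 64.1 L; P/T = const ⇒ T₂ = 1060 K, P₂ = 455 kPa.
W = 0 (no volume change).
ΔU = nCvΔT = 3.31×12.5×(1060−543) = 21300 J.
Q = ΔU = 21300 J.
State after step 1: P = 455 kPa, V = 64.1 L, T = 1060 K.
Step 2 — Isobaric: P stays 455 kPa; V/T = const ⇒ T₂ = 1020 K, V₂ = 61.7 L.
W = PΔV = 455×(61.7−64.1) kPa·L = -1100 J.
ΔU = nCvΔT = 3.31×12.5×(1020−1060) = -1650 J.
Q = ΔU + W = nCpΔT = -2750 J.
Net over both steps: W = -1100 J, Q = 18600 J, ΔU = 19700 J.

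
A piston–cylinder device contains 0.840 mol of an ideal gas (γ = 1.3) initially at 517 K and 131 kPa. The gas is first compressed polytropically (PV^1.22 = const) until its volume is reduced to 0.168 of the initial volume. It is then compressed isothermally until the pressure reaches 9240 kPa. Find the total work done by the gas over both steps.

-19000 J

V₁ = nRT₁/P₁ = 0.840×8.314×517/131 = 27.6 L.
Step 1 — Polytropic n=1.22: T₂ = T₁(V₁/V₂)^(n−1) = 517×(5.95)^0.22 = 765 K; P₂ = P₁(V₁/V₂)^n = 1150 kPa.
W = (P₁V₁−P₂V₂)/(n−1) = (131×27.6−1150×4.63)/0.22 = -7890 J.
ΔU = nCvΔT = 0.840×27.7×(765−517) = 5780 J.
Q = ΔU + W = -2100 J.
State after step 1: P = 1150 kPa, V = 4.63 L, T = 765 K.
Step 2 — Isothermal: T stays 765 K; PV = const ⇒ V₂ = 0.579 L, P₂ = 9240 kPa.
ΔU = 0 (ideal gas, T constant).
W = nRT ln(V₂/V₁) = 0.840×8.314×765×ln(0.125) = -11100 J.
Q = ΔU + W = -11100 J.
Net over both steps: W = -19000 J, Q = -13200 J, ΔU = 5780 J.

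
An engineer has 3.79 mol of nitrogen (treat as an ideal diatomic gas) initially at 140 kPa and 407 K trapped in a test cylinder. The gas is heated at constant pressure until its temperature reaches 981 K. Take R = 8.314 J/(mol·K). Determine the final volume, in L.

V₁ = nRT₁/P₁ = 3.79×8.314×407/140 = 91.6 L.
Isobaric: P stays 140 kPa; V/T = const ⇒ T₂ = 981 K, V₂ = 221 L.

221 L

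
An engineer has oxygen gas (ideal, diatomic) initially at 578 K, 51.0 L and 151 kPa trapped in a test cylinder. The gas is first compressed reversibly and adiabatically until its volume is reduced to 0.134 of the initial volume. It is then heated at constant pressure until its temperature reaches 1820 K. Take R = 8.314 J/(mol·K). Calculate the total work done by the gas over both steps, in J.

n = P₁V₁/(RT₁) = 151×51.0/(8.314×578) = 1.60 mol.
Step 1 — Adiabatic: TV^(γ−1) = const ⇒ T₂ = 578×(7.46)^0.400 = 1290 K; PV^γ = const ⇒ P₂ = 2520 kPa.
ΔU = nCvΔT = 1.60×20.8×(1290−578) = 23800 J.
Q = 0 for an adiabatic process, so W = −ΔU = -23800 J.
State after step 1: P = 2520 kPa, V = 6.83 L, T = 1290 K.
Step 2 — Isobaric: P stays 2520 kPa; V/T = const ⇒ T₂ = 1820 K, V₂ = 9.63 L.
W = PΔV = 2520×(9.63−6.83) kPa·L = 7040 J.
ΔU = nCvΔT = 1.60×20.8×(1820−1290) = 17600 J.
Q = ΔU + W = nCpΔT = 24600 J.
Net over both steps: W = -16700 J, Q = 24600 J, ΔU = 41400 J.

-16700 J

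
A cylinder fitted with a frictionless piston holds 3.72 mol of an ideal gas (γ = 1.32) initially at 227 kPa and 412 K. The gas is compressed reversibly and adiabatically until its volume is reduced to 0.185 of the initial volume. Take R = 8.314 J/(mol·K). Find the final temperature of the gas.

V₁ = nRT₁/P₁ = 3.72×8.314×412/227 = 56.1 L.
Adiabatic: TV^(γ−1) = const ⇒ T₂ = 412×(5.41)^0.320 = 707 K; PV^γ = const ⇒ P₂ = 2110 kPa.

707 K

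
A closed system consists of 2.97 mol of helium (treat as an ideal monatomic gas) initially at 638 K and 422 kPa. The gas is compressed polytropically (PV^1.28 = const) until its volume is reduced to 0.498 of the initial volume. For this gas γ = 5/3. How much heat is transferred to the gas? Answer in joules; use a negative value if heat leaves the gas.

-7030 J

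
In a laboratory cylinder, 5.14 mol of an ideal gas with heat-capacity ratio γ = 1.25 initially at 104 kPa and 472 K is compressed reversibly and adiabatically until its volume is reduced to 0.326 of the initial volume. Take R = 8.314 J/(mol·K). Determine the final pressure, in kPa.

422 kPa

V₁ = nRT₁/P₁ = 5.14×8.314×472/104 = 194 L.
Adiabatic: TV^(γ−1) = const ⇒ T₂ = 472×(3.07)^0.250 = 625 K; PV^γ = const ⇒ P₂ = 422 kPa.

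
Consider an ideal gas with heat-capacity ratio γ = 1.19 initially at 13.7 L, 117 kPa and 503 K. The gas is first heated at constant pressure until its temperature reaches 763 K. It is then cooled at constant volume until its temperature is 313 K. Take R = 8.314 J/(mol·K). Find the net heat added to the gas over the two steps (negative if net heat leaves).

n = P₁V₁/(RT₁) = 117×13.7/(8.314×503) = 0.383 mol.
Step 1 — Isobaric: P stays 117 kPa; V/T = const ⇒ T₂ = 763 K, V₂ = 20.8 L.
W = PΔV = 117×(20.8−13.7) kPa·L = 829 J.
ΔU = nCvΔT = 0.383×43.8×(763−503) = 4360 J.
Q = ΔU + W = nCpΔT = 5190 J.
State after step 1: P = 117 kPa, V = 20.8 L, T = 763 K.
Step 2 — Isochoric: V stays 20.8 L; P/T = const ⇒ T₂ = 313 K, P₂ = 48.0 kPa.
W = 0 (no volume change).
ΔU = nCvΔT = 0.383×43.8×(313−763) = -7550 J.
Q = ΔU = -7550 J.
Net over both steps: W = 829 J, Q = -2360 J, ΔU = -3190 J.

-2360 J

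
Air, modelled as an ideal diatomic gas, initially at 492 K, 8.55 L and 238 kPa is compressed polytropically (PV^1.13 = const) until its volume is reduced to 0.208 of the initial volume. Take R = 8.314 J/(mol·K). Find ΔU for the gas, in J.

1150 J

n = P₁V₁/(RT₁) = 238×8.55/(8.314×492) = 0.497 mol.
Polytropic n=1.13: T₂ = T₁(V₁/V₂)^(n−1) = 492×(4.81)^0.13 = 603 K; P₂ = P₁(V₁/V₂)^n = 1400 kPa.
For an ideal gas ΔU = nCvΔT with Cv = (5/2)R = 20.8 J/(mol·K).
ΔU = 0.497×20.8×(603−492) = 1150 J.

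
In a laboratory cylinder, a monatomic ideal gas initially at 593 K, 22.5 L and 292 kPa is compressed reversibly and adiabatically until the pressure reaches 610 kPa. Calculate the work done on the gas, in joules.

3380 J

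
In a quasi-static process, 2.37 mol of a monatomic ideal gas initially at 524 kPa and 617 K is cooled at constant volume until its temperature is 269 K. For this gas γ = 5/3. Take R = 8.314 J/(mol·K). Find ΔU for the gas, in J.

V₁ = nRT₁/P₁ = 2.37×8.314×617/524 = 23.2 L.
Isochoric: V stays 23.2 L; P/T = const ⇒ T₂ = 269 K, P₂ = 228 kPa.
For an ideal gas ΔU = nCvΔT with Cv = (3/2)R = 12.5 J/(mol·K).
ΔU = 2.37×12.5×(269−617) = -10300 J.

-10300 J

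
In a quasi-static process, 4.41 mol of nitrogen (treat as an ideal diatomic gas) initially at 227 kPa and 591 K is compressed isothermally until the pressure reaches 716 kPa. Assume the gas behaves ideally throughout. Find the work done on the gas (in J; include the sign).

24900 J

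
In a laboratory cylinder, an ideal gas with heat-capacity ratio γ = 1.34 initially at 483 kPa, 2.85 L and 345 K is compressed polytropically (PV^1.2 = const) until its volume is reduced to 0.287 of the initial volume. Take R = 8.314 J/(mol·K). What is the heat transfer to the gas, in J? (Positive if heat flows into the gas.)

n = P₁V₁/(RT₁) = 483×2.85/(8.314×345) = 0.480 mol.
Polytropic n=1.2: T₂ = T₁(V₁/V₂)^(n−1) = 345×(3.48)^0.20 = 443 K; P₂ = P₁(V₁/V₂)^n = 2160 kPa.
W = (P₁V₁−P₂V₂)/(n−1) = (483×2.85−2160×0.818)/0.20 = -1950 J.
ΔU = nCvΔT = 0.480×24.5×(443−345) = 1150 J.
Q = ΔU + W = -804 J.

-804 J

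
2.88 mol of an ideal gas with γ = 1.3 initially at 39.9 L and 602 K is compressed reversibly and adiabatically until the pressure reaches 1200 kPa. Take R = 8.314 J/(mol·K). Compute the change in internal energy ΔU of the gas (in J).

15300 J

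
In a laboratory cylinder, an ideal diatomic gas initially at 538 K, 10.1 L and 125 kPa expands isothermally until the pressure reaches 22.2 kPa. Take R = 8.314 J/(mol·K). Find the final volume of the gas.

56.9 L

Isothermal: T stays 538 K; PV = const ⇒ V₂ = 56.9 L, P₂ = 22.2 kPa.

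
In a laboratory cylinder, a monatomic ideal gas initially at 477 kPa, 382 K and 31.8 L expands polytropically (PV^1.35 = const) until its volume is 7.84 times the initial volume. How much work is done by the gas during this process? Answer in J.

22300 J

n = P₁V₁/(RT₁) = 477×31.8/(8.314×382) = 4.78 mol.
Polytropic n=1.35: T₂ = T₁(V₁/V₂)^(n−1) = 382×(0.128)^0.35 = 186 K; P₂ = P₁(V₁/V₂)^n = 29.6 kPa.
W = (P₁V₁−P₂V₂)/(n−1) = (477×31.8−29.6×249)/0.35 = 22300 J.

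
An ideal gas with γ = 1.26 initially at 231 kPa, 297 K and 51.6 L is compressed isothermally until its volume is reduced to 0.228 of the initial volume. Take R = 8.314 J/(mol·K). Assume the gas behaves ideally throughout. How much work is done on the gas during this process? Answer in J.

n = P₁V₁/(RT₁) = 231×51.6/(8.314×297) = 4.83 mol.
Isothermal: T stays 297 K; PV = const ⇒ V₂ = 11.8 L, P₂ = 1010 kPa.
W = nRT ln(V₂/V₁) = 4.83×8.314×297×ln(0.228) = -17600 J.
Work done on the gas = −W_by = 17600 J.

17600 J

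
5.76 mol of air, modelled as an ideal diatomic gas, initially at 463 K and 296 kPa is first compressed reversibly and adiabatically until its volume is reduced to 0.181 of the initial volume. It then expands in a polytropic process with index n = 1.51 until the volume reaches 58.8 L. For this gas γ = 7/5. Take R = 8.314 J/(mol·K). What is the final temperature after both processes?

434 K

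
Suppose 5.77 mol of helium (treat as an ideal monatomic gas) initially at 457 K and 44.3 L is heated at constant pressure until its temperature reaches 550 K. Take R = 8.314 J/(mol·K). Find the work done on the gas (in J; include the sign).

-4460 J

P₁ = nRT₁/V₁ = 5.77×8.314×457/44.3 = 495 kPa.
Isobaric: P stays 495 kPa; V/T = const ⇒ T₂ = 550 K, V₂ = 53.3 L.
W = PΔV = 495×(53.3−44.3) kPa·L = 4460 J.
Work done on the gas = −W_by = -4460 J.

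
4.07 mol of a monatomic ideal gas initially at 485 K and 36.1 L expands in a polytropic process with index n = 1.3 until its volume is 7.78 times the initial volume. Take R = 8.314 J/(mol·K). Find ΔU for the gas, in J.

P₁ = nRT₁/V₁ = 4.07×8.314×485/36.1 = 455 kPa.
Polytropic n=1.3: T₂ = T₁(V₁/V₂)^(n−1) = 485×(0.129)^0.30 = 262 K; P₂ = P₁(V₁/V₂)^n = 31.6 kPa.
For an ideal gas ΔU = nCvΔT with Cv = (3/2)R = 12.5 J/(mol·K).
ΔU = 4.07×12.5×(262−485) = -11300 J.

-11300 J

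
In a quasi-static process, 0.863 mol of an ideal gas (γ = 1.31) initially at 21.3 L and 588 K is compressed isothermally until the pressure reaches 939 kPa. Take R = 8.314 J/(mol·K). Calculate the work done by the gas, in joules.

-6570 J

P₁ = nRT₁/V₁ = 0.863×8.314×588/21.3 = 198 kPa.
Isothermal: T stays 588 K; PV = const ⇒ V₂ = 4.49 L, P₂ = 939 kPa.
W = nRT ln(V₂/V₁) = 0.863×8.314×588×ln(0.211) = -6570 J.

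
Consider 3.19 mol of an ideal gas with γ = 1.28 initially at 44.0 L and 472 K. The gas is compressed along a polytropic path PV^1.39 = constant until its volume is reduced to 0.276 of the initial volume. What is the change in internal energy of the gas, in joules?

P₁ = nRT₁/V₁ = 3.19×8.314×472/44.0 = 285 kPa.
Polytropic n=1.39: T₂ = T₁(V₁/V₂)^(n−1) = 472×(3.62)^0.39 = 780 K; P₂ = P₁(V₁/V₂)^n = 1700 kPa.
For an ideal gas ΔU = nCvΔT with Cv = R/(γ−1) = 29.7 J/(mol·K).
ΔU = 3.19×29.7×(780−472) = 29200 J.

29200 J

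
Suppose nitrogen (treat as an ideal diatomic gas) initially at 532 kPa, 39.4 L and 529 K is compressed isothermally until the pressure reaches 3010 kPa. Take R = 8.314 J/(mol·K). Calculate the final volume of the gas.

6.96 L

Isothermal: T stays 529 K; PV = const ⇒ V₂ = 6.96 L, P₂ = 3010 kPa.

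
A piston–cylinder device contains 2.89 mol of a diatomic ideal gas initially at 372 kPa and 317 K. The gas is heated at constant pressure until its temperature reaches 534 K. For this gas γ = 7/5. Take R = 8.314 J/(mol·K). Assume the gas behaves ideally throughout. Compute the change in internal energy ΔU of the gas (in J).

13000 J

V₁ = nRT₁/P₁ = 2.89×8.314×317/372 = 20.5 L.
Isobaric: P stays 372 kPa; V/T = const ⇒ T₂ = 534 K, V₂ = 34.5 L.
For an ideal gas ΔU = nCvΔT with Cv = (5/2)R = 20.8 J/(mol·K).
ΔU = 2.89×20.8×(534−317) = 13000 J.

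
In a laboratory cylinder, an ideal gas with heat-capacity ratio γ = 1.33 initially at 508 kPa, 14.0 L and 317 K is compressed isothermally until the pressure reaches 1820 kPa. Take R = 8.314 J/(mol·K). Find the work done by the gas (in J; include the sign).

-9080 J

n = P₁V₁/(RT₁) = 508×14.0/(8.314×317) = 2.70 mol.
Isothermal: T stays 317 K; PV = const ⇒ V₂ = 3.91 L, P₂ = 1820 kPa.
W = nRT ln(V₂/V₁) = 2.70×8.314×317×ln(0.279) = -9080 J.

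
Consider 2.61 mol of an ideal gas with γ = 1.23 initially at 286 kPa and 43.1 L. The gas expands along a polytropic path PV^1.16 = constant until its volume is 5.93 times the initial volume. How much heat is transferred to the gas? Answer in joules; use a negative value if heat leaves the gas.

T₁ = P₁V₁/(nR) = 286×43.1/(2.61×8.314) = 568 K.
Polytropic n=1.16: T₂ = T₁(V₁/V₂)^(n−1) = 568×(0.169)^0.16 = 427 K; P₂ = P₁(V₁/V₂)^n = 36.3 kPa.
W = (P₁V₁−P₂V₂)/(n−1) = (286×43.1−36.3×256)/0.16 = 19100 J.
ΔU = nCvΔT = 2.61×36.1×(427−568) = -13300 J.
Q = ΔU + W = 5810 J.

5810 J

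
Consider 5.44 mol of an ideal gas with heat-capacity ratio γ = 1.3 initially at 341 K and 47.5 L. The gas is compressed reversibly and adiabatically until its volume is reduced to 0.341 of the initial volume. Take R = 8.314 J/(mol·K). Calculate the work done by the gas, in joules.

P₁ = nRT₁/V₁ = 5.44×8.314×341/47.5 = 325 kPa.
Adiabatic: TV^(γ−1) = const ⇒ T₂ = 341×(2.93)^0.300 = 471 K; PV^γ = const ⇒ P₂ = 1310 kPa.
ΔU = nCvΔT = 5.44×27.7×(471−341) = 19600 J.
Q = 0 for an adiabatic process, so W = −ΔU = -19600 J.

-19600 J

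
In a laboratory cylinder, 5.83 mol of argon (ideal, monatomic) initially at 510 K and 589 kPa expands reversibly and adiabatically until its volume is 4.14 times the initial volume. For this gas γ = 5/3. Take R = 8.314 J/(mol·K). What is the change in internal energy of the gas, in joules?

-22700 J

V₁ = nRT₁/P₁ = 5.83×8.314×510/589 = 42.0 L.
Adiabatic: TV^(γ−1) = const ⇒ T₂ = 510×(0.242)^0.667 = 198 K; PV^γ = const ⇒ P₂ = 55.2 kPa.
For an ideal gas ΔU = nCvΔT with Cv = (3/2)R = 12.5 J/(mol·K).
ΔU = 5.83×12.5×(198−510) = -22700 J.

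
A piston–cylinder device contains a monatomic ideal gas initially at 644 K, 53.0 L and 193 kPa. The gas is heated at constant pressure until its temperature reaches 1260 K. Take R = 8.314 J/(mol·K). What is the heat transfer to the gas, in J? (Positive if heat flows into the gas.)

n = P₁V₁/(RT₁) = 193×53.0/(8.314×644) = 1.91 mol.
Isobaric: P stays 193 kPa; V/T = const ⇒ T₂ = 1260 K, V₂ = 104 L.
W = PΔV = 193×(104−53.0) kPa·L = 9780 J.
ΔU = nCvΔT = 1.91×12.5×(1260−644) = 14700 J.
Q = ΔU + W = nCpΔT = 24500 J.

24500 J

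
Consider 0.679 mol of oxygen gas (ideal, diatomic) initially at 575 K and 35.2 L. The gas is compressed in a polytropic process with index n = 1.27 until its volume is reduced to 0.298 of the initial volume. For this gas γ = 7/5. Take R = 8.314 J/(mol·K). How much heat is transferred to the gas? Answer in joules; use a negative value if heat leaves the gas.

-1510 J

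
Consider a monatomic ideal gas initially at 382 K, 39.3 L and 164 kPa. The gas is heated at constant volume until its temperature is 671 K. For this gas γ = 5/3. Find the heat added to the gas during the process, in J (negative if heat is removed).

n = P₁V₁/(RT₁) = 164×39.3/(8.314×382) = 2.03 mol.
Isochoric: V stays 39.3 L; P/T = const ⇒ T₂ = 671 K, P₂ = 288 kPa.
W = 0 (no volume change).
ΔU = nCvΔT = 2.03×12.5×(671−382) = 7310 J.
Q = ΔU = 7310 J.

7310 J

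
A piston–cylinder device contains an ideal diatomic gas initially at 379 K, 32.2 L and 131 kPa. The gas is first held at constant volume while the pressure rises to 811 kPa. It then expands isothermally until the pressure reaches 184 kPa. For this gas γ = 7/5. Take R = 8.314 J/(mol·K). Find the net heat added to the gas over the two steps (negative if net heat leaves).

n = P₁V₁/(RT₁) = 131×32.2/(8.314×379) = 1.34 mol.
Step 1 — Isochoric: V stays 32.2 L; P/T = const ⇒ T₂ = 2350 K, P₂ = 811 kPa.
W = 0 (no volume change).
ΔU = nCvΔT = 1.34×20.8×(2350−379) = 54700 J.
Q = ΔU = 54700 J.
State after step 1: P = 811 kPa, V = 32.2 L, T = 2350 K.
Step 2 — Isothermal: T stays 2350 K; PV = const ⇒ V₂ = 142 L, P₂ = 184 kPa.
ΔU = 0 (ideal gas, T constant).
W = nRT ln(V₂/V₁) = 1.34×8.314×2350×ln(4.41) = 38700 J.
Q = ΔU + W = 38700 J.
Net over both steps: W = 38700 J, Q = 93500 J, ΔU = 54700 J.

93500 J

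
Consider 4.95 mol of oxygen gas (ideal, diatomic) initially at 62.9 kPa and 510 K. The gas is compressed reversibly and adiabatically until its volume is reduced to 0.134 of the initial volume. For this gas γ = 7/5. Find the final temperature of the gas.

1140 K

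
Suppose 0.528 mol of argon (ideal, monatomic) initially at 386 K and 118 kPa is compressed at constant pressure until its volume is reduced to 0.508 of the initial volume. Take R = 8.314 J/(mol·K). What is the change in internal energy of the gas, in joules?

V₁ = nRT₁/P₁ = 0.528×8.314×386/118 = 14.4 L.
Isobaric: P stays 118 kPa; V/T = const ⇒ T₂ = 196 K, V₂ = 7.29 L.
For an ideal gas ΔU = nCvΔT with Cv = (3/2)R = 12.5 J/(mol·K).
ΔU = 0.528×12.5×(196−386) = -1250 J.

-1250 J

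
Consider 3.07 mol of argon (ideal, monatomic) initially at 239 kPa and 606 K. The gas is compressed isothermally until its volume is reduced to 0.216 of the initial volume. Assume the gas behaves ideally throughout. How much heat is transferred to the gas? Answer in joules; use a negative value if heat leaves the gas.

V₁ = nRT₁/P₁ = 3.07×8.314×606/239 = 64.7 L.
Isothermal: T stays 606 K; PV = const ⇒ V₂ = 14.0 L, P₂ = 1110 kPa.
ΔU = 0 (ideal gas, T constant).
W = nRT ln(V₂/V₁) = 3.07×8.314×606×ln(0.216) = -23700 J.
Q = ΔU + W = -23700 J.

-23700 J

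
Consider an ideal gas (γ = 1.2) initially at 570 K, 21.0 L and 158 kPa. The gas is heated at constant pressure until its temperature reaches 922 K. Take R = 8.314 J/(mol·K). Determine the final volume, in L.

34.0 L

Isobaric: P stays 158 kPa; V/T = const ⇒ T₂ = 922 K, V₂ = 34.0 L.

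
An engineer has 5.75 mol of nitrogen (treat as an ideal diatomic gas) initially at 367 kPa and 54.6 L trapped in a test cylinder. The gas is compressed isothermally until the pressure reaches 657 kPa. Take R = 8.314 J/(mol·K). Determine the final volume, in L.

T₁ = P₁V₁/(nR) = 367×54.6/(5.75×8.314) = 419 K.
Isothermal: T stays 419 K; PV = const ⇒ V₂ = 30.5 L, P₂ = 657 kPa.

30.5 L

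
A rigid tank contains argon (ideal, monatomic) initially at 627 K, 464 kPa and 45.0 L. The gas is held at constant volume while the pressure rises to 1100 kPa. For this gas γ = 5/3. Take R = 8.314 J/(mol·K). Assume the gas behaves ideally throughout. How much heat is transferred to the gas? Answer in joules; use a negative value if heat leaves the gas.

n = P₁V₁/(RT₁) = 464×45.0/(8.314×627) = 4.01 mol.
Isochoric: V stays 45.0 L; P/T = const ⇒ T₂ = 1490 K, P₂ = 1100 kPa.
W = 0 (no volume change).
ΔU = nCvΔT = 4.01×12.5×(1490−627) = 42900 J.
Q = ΔU = 42900 J.

42900 J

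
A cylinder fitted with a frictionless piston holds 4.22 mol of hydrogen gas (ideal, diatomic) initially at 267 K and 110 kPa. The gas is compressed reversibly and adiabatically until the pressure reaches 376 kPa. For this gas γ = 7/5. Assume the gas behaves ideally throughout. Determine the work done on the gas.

9850 J

V₁ = nRT₁/P₁ = 4.22×8.314×267/110 = 85.2 L.
Adiabatic: T₂/T₁ = (P₂/P₁)^((γ−1)/γ) ⇒ T₂ = 267×(3.42)^0.286 = 379 K; V₂ = 35.4 L.
ΔU = nCvΔT = 4.22×20.8×(379−267) = 9850 J.
Q = 0 for an adiabatic process, so W = −ΔU = -9850 J.
Work done on the gas = −W_by = 9850 J.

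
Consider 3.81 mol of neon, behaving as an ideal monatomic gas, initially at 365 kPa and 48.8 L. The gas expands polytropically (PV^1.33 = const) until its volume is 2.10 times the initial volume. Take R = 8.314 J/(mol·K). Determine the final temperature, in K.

440 K

T₁ = P₁V₁/(nR) = 365×48.8/(3.81×8.314) = 562 K.
Polytropic n=1.33: T₂ = T₁(V₁/V₂)^(n−1) = 562×(0.476)^0.33 = 440 K; P₂ = P₁(V₁/V₂)^n = 136 kPa.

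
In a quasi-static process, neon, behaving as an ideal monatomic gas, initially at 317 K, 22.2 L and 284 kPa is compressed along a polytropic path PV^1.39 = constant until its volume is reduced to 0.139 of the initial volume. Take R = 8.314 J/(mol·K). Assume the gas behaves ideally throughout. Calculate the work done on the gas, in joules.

18700 J

n = P₁V₁/(RT₁) = 284×22.2/(8.314×317) = 2.39 mol.
Polytropic n=1.39: T₂ = T₁(V₁/V₂)^(n−1) = 317×(7.19)^0.39 = 684 K; P₂ = P₁(V₁/V₂)^n = 4410 kPa.
W = (P₁V₁−P₂V₂)/(n−1) = (284×22.2−4410×3.09)/0.39 = -18700 J.
Work done on the gas = −W_by = 18700 J.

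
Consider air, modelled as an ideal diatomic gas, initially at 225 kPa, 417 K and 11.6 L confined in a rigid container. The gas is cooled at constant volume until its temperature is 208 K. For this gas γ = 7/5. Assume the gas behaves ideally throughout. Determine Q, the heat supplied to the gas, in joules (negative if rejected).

n = P₁V₁/(RT₁) = 225×11.6/(8.314×417) = 0.753 mol.
Isochoric: V stays 11.6 L; P/T = const ⇒ T₂ = 208 K, P₂ = 112 kPa.
W = 0 (no volume change).
ΔU = nCvΔT = 0.753×20.8×(208−417) = -3270 J.
Q = ΔU = -3270 J.

-3270 J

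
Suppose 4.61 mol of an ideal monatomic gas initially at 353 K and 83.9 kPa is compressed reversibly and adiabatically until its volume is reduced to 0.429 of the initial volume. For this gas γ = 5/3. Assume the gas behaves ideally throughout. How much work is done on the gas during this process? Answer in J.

15400 J

V₁ = nRT₁/P₁ = 4.61×8.314×353/83.9 = 161 L.
Adiabatic: TV^(γ−1) = const ⇒ T₂ = 353×(2.33)^0.667 = 621 K; PV^γ = const ⇒ P₂ = 344 kPa.
ΔU = nCvΔT = 4.61×12.5×(621−353) = 15400 J.
Q = 0 for an adiabatic process, so W = −ΔU = -15400 J.
Work done on the gas = −W_by = 15400 J.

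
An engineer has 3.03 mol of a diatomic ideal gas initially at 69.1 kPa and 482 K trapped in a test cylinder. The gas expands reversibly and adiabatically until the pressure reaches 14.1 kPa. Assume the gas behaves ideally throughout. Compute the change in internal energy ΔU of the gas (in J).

-11100 J

V₁ = nRT₁/P₁ = 3.03×8.314×482/69.1 = 176 L.
Adiabatic: T₂/T₁ = (P₂/P₁)^((γ−1)/γ) ⇒ T₂ = 482×(0.204)^0.286 = 306 K; V₂ = 547 L.
For an ideal gas ΔU = nCvΔT with Cv = (5/2)R = 20.8 J/(mol·K).
ΔU = 3.03×20.8×(306−482) = -11100 J.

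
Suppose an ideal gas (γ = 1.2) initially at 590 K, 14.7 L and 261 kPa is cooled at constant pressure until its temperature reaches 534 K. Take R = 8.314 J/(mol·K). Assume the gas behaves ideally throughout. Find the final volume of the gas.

13.3 L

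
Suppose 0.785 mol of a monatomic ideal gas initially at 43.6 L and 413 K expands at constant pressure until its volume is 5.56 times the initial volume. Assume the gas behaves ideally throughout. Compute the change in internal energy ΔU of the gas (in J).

P₁ = nRT₁/V₁ = 0.785×8.314×413/43.6 = 61.8 kPa.
Isobaric: P stays 61.8 kPa; V/T = const ⇒ T₂ = 2300 K, V₂ = 242 L.
For an ideal gas ΔU = nCvΔT with Cv = (3/2)R = 12.5 J/(mol·K).
ΔU = 0.785×12.5×(2300−413) = 18400 J.

18400 J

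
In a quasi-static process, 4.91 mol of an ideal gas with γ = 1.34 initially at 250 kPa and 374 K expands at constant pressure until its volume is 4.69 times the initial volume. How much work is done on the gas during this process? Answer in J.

V₁ = nRT₁/P₁ = 4.91×8.314×374/250 = 61.1 L.
Isobaric: P stays 250 kPa; V/T = const ⇒ T₂ = 1750 K, V₂ = 286 L.
W = PΔV = 250×(286−61.1) kPa·L = 56300 J.
Work done on the gas = −W_by = -56300 J.

-56300 J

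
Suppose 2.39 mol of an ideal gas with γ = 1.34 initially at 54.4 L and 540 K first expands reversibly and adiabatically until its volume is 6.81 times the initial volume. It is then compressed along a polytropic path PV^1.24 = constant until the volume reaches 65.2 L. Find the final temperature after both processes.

427 K

P₁ = nRT₁/V₁ = 2.39×8.314×540/54.4 = 197 kPa.
Step 1 — Adiabatic: TV^(γ−1) = const ⇒ T₂ = 540×(0.147)^0.340 = 281 K; PV^γ = const ⇒ P₂ = 15.1 kPa.
ΔU = nCvΔT = 2.39×24.5×(281−540) = -15100 J.
Q = 0 for an adiabatic process, so W = −ΔU = 15100 J.
State after step 1: P = 15.1 kPa, V = 370 L, T = 281 K.
Step 2 — Polytropic n=1.24: T₂ = T₁(V₁/V₂)^(n−1) = 281×(5.68)^0.24 = 427 K; P₂ = P₁(V₁/V₂)^n = 130 kPa.
W = (P₁V₁−P₂V₂)/(n−1) = (15.1×370−130×65.2)/0.24 = -12000 J.
ΔU = nCvΔT = 2.39×24.5×(427−281) = 8500 J.
Q = ΔU + W = -3540 J.
Net over both steps: W = 3070 J, Q = -3540 J, ΔU = -6620 J.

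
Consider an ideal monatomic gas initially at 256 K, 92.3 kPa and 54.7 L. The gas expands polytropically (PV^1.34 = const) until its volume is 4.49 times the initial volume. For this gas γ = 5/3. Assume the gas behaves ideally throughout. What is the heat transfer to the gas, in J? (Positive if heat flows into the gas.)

2910 J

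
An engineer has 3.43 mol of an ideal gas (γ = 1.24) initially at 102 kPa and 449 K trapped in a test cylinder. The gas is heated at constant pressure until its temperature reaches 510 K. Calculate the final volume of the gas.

143 L

V₁ = nRT₁/P₁ = 3.43×8.314×449/102 = 126 L.
Isobaric: P stays 102 kPa; V/T = const ⇒ T₂ = 510 K, V₂ = 143 L.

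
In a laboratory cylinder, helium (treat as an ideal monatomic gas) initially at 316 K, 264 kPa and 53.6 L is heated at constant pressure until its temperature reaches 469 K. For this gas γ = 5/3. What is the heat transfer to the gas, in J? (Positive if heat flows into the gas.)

17100 J

n = P₁V₁/(RT₁) = 264×53.6/(8.314×316) = 5.39 mol.
Isobaric: P stays 264 kPa; V/T = const ⇒ T₂ = 469 K, V₂ = 79.6 L.
W = PΔV = 264×(79.6−53.6) kPa·L = 6850 J.
ΔU = nCvΔT = 5.39×12.5×(469−316) = 10300 J.
Q = ΔU + W = nCpΔT = 17100 J.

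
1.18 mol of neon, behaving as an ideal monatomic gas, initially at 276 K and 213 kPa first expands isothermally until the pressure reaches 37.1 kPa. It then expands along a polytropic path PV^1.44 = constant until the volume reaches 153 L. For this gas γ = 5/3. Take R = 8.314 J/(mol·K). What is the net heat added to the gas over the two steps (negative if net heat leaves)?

V₁ = nRT₁/P₁ = 1.18×8.314×276/213 = 12.7 L.
Step 1 — Isothermal: T stays 276 K; PV = const ⇒ V₂ = 73.0 L, P₂ = 37.1 kPa.
ΔU = 0 (ideal gas, T constant).
W = nRT ln(V₂/V₁) = 1.18×8.314×276×ln(5.74) = 4730 J.
Q = ΔU + W = 4730 J.
State after step 1: P = 37.1 kPa, V = 73.0 L, T = 276 K.
Step 2 — Polytropic n=1.44: T₂ = T₁(V₁/V₂)^(n−1) = 276×(0.477)^0.44 = 199 K; P₂ = P₁(V₁/V₂)^n = 12.8 kPa.
W = (P₁V₁−P₂V₂)/(n−1) = (37.1×73.0−12.8×153)/0.44 = 1710 J.
ΔU = nCvΔT = 1.18×12.5×(199−276) = -1130 J.
Q = ΔU + W = 582 J.
Net over both steps: W = 6440 J, Q = 5310 J, ΔU = -1130 J.

5310 J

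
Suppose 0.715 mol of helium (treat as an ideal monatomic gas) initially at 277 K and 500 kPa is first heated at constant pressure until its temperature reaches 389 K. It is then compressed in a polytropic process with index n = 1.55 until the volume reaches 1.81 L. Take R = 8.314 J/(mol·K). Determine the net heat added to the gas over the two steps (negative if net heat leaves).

1170 J

V₁ = nRT₁/P₁ = 0.715×8.314×277/500 = 3.29 L.
Step 1 — Isobaric: P stays 500 kPa; V/T = const ⇒ T₂ = 389 K, V₂ = 4.62 L.
W = PΔV = 500×(4.62−3.29) kPa·L = 666 J.
ΔU = nCvΔT = 0.715×12.5×(389−277) = 999 J.
Q = ΔU + W = nCpΔT = 1660 J.
State after step 1: P = 500 kPa, V = 4.62 L, T = 389 K.
Step 2 — Polytropic n=1.55: T₂ = T₁(V₁/V₂)^(n−1) = 389×(2.56)^0.55 = 652 K; P₂ = P₁(V₁/V₂)^n = 2140 kPa.
W = (P₁V₁−P₂V₂)/(n−1) = (500×4.62−2140×1.81)/0.55 = -2840 J.
ΔU = nCvΔT = 0.715×12.5×(652−389) = 2340 J.
Q = ΔU + W = -497 J.
Net over both steps: W = -2170 J, Q = 1170 J, ΔU = 3340 J.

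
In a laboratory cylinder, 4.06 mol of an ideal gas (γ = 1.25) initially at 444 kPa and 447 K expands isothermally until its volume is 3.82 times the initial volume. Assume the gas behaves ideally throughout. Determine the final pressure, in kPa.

116 kPa

V₁ = nRT₁/P₁ = 4.06×8.314×447/444 = 34.0 L.
Isothermal: T stays 447 K; PV = const ⇒ V₂ = 130 L, P₂ = 116 kPa.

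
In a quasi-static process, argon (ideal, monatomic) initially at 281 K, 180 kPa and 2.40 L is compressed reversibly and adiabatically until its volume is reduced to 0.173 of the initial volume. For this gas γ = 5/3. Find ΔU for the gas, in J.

1440 J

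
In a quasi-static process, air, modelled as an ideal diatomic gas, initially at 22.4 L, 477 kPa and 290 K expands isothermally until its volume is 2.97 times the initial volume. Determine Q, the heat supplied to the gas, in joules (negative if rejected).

11600 J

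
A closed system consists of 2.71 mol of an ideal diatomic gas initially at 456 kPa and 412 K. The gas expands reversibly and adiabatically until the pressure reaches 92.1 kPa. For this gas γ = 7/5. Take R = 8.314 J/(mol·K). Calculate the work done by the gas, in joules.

8510 J

V₁ = nRT₁/P₁ = 2.71×8.314×412/456 = 20.4 L.
Adiabatic: T₂/T₁ = (P₂/P₁)^((γ−1)/γ) ⇒ T₂ = 412×(0.202)^0.286 = 261 K; V₂ = 63.8 L.
ΔU = nCvΔT = 2.71×20.8×(261−412) = -8510 J.
Q = 0 for an adiabatic process, so W = −ΔU = 8510 J.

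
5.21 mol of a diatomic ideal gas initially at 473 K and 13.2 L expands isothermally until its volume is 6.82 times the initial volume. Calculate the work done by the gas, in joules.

39300 J

P₁ = nRT₁/V₁ = 5.21×8.314×473/13.2 = 1550 kPa.
Isothermal: T stays 473 K; PV = const ⇒ V₂ = 90.0 L, P₂ = 228 kPa.
W = nRT ln(V₂/V₁) = 5.21×8.314×473×ln(6.82) = 39300 J.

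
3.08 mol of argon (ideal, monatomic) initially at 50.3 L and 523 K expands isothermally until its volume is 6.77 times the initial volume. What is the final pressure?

P₁ = nRT₁/V₁ = 3.08×8.314×523/50.3 = 266 kPa.
Isothermal: T stays 523 K; PV = const ⇒ V₂ = 341 L, P₂ = 39.3 kPa.

39.3 kPa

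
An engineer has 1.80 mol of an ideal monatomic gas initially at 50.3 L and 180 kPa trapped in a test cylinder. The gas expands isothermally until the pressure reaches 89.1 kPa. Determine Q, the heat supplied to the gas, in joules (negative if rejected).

T₁ = P₁V₁/(nR) = 180×50.3/(1.80×8.314) = 605 K.
Isothermal: T stays 605 K; PV = const ⇒ V₂ = 102 L, P₂ = 89.1 kPa.
ΔU = 0 (ideal gas, T constant).
W = nRT ln(V₂/V₁) = 1.80×8.314×605×ln(2.02) = 6370 J.
Q = ΔU + W = 6370 J.

6370 J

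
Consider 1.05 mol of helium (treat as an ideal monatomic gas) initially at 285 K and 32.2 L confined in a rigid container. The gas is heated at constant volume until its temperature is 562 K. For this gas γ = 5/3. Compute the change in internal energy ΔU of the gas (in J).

3630 J

P₁ = nRT₁/V₁ = 1.05×8.314×285/32.2 = 77.3 kPa.
Isochoric: V stays 32.2 L; P/T = const ⇒ T₂ = 562 K, P₂ = 152 kPa.
For an ideal gas ΔU = nCvΔT with Cv = (3/2)R = 12.5 J/(mol·K).
ΔU = 1.05×12.5×(562−285) = 3630 J.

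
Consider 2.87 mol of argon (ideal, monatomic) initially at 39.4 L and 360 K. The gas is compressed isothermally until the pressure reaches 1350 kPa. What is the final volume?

6.36 L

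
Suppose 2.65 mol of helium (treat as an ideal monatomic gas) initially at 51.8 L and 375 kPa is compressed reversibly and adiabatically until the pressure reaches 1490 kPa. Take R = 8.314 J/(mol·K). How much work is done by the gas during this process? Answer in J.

T₁ = P₁V₁/(nR) = 375×51.8/(2.65×8.314) = 882 K.
Adiabatic: T₂/T₁ = (P₂/P₁)^((γ−1)/γ) ⇒ T₂ = 882×(3.97)^0.400 = 1530 K; V₂ = 22.6 L.
ΔU = nCvΔT = 2.65×12.5×(1530−882) = 21500 J.
Q = 0 for an adiabatic process, so W = −ΔU = -21500 J.

-21500 J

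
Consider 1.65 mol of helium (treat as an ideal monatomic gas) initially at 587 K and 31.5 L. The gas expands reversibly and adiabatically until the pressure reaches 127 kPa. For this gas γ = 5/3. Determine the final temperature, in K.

P₁ = nRT₁/V₁ = 1.65×8.314×587/31.5 = 256 kPa.
Adiabatic: T₂/T₁ = (P₂/P₁)^((γ−1)/γ) ⇒ T₂ = 587×(0.497)^0.400 = 444 K; V₂ = 47.9 L.

444 K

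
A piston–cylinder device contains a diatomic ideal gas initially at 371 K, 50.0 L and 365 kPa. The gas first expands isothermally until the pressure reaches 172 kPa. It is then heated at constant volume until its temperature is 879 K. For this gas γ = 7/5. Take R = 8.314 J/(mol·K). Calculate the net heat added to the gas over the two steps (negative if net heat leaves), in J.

76200 J

n = P₁V₁/(RT₁) = 365×50.0/(8.314×371) = 5.92 mol.
Step 1 — Isothermal: T stays 371 K; PV = const ⇒ V₂ = 106 L, P₂ = 172 kPa.
ΔU = 0 (ideal gas, T constant).
W = nRT ln(V₂/V₁) = 5.92×8.314×371×ln(2.12) = 13700 J.
Q = ΔU + W = 13700 J.
State after step 1: P = 172 kPa, V = 106 L, T = 371 K.
Step 2 — Isochoric: V stays 106 L; P/T = const ⇒ T₂ = 879 K, P₂ = 408 kPa.
W = 0 (no volume change).
ΔU = nCvΔT = 5.92×20.8×(879−371) = 62500 J.
Q = ΔU = 62500 J.
Net over both steps: W = 13700 J, Q = 76200 J, ΔU = 62500 J.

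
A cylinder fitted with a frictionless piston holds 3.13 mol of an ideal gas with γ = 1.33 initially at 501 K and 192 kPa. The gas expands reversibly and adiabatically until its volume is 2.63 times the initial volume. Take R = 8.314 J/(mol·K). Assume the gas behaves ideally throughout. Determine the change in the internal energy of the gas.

V₁ = nRT₁/P₁ = 3.13×8.314×501/192 = 67.9 L.
Adiabatic: TV^(γ−1) = const ⇒ T₂ = 501×(0.380)^0.330 = 364 K; PV^γ = const ⇒ P₂ = 53.1 kPa.
For an ideal gas ΔU = nCvΔT with Cv = R/(γ−1) = 25.2 J/(mol·K).
ΔU = 3.13×25.2×(364−501) = -10800 J.

-10800 J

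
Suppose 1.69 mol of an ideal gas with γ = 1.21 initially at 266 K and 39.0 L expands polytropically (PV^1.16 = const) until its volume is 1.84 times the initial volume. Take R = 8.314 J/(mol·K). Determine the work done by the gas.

2170 J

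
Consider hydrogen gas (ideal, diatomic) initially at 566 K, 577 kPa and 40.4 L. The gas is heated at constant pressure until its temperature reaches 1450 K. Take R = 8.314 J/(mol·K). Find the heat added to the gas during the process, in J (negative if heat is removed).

127000 J

n = P₁V₁/(RT₁) = 577×40.4/(8.314×566) = 4.95 mol.
Isobaric: P stays 577 kPa; V/T = const ⇒ T₂ = 1450 K, V₂ = 103 L.
W = PΔV = 577×(103−40.4) kPa·L = 36400 J.
ΔU = nCvΔT = 4.95×20.8×(1450−566) = 91000 J.
Q = ΔU + W = nCpΔT = 127000 J.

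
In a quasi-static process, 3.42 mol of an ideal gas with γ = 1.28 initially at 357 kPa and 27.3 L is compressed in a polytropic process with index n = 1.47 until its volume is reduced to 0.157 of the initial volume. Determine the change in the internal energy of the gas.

T₁ = P₁V₁/(nR) = 357×27.3/(3.42×8.314) = 343 K.
Polytropic n=1.47: T₂ = T₁(V₁/V₂)^(n−1) = 343×(6.37)^0.47 = 818 K; P₂ = P₁(V₁/V₂)^n = 5430 kPa.
For an ideal gas ΔU = nCvΔT with Cv = R/(γ−1) = 29.7 J/(mol·K).
ΔU = 3.42×29.7×(818−343) = 48300 J.

48300 J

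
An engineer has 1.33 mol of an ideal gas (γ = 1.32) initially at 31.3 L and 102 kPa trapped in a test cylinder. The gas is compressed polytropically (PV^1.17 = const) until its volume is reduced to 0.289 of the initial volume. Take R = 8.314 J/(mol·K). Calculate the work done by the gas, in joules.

T₁ = P₁V₁/(nR) = 102×31.3/(1.33×8.314) = 289 K.
Polytropic n=1.17: T₂ = T₁(V₁/V₂)^(n−1) = 289×(3.46)^0.17 = 357 K; P₂ = P₁(V₁/V₂)^n = 436 kPa.
W = (P₁V₁−P₂V₂)/(n−1) = (102×31.3−436×9.05)/0.17 = -4410 J.

-4410 J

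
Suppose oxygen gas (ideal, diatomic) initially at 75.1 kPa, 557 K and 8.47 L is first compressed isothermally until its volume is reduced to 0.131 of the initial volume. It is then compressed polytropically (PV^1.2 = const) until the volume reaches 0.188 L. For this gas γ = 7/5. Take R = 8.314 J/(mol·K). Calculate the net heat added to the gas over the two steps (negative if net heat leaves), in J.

-1970 J

n = P₁V₁/(RT₁) = 75.1×8.47/(8.314×557) = 0.137 mol.
Step 1 — Isothermal: T stays 557 K; PV = const ⇒ V₂ = 1.11 L, P₂ = 573 kPa.
ΔU = 0 (ideal gas, T constant).
W = nRT ln(V₂/V₁) = 0.137×8.314×557×ln(0.131) = -1290 J.
Q = ΔU + W = -1290 J.
State after step 1: P = 573 kPa, V = 1.11 L, T = 557 K.
Step 2 — Polytropic n=1.2: T₂ = T₁(V₁/V₂)^(n−1) = 557×(5.90)^0.20 = 794 K; P₂ = P₁(V₁/V₂)^n = 4830 kPa.
W = (P₁V₁−P₂V₂)/(n−1) = (573×1.11−4830×0.188)/0.20 = -1360 J.
ΔU = nCvΔT = 0.137×20.8×(794−557) = 678 J.
Q = ΔU + W = -678 J.
Net over both steps: W = -2650 J, Q = -1970 J, ΔU = 678 J.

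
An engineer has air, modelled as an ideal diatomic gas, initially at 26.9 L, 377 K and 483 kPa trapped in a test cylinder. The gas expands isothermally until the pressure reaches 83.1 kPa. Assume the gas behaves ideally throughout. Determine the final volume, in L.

156 L

Isothermal: T stays 377 K; PV = const ⇒ V₂ = 156 L, P₂ = 83.1 kPa.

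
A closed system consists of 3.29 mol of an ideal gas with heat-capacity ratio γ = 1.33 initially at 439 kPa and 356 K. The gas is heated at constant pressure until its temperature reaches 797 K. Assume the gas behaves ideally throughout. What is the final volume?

V₁ = nRT₁/P₁ = 3.29×8.314×356/439 = 22.2 L.
Isobaric: P stays 439 kPa; V/T = const ⇒ T₂ = 797 K, V₂ = 49.7 L.

49.7 L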